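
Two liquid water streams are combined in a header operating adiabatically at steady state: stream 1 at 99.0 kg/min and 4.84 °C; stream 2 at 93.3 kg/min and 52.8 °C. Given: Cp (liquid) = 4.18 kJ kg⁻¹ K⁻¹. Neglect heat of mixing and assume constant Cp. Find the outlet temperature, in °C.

No heat crosses the boundary, so H_out = H_in.
T_out = Σ ṁᵢCp,ᵢTᵢ / Σ ṁᵢCp,ᵢ
      = 22595 / 803.81 = 28.109 °C

T_out = 28.1 °C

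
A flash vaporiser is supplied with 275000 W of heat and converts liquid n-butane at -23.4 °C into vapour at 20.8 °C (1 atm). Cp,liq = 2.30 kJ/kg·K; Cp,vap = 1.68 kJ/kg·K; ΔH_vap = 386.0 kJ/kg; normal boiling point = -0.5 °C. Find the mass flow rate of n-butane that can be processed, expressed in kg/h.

ṁ = 2090 kg/h

Δh = 2.30×(-0.5−-23.4) + 386.0 + 1.68×(20.8−-0.5) = 474.45 kJ/kg
Q = 275000 W = 275 kJ/s = 990000 kJ/h
ṁ = Q/Δh = 990000 / 474.45 = 2086.6 kg/h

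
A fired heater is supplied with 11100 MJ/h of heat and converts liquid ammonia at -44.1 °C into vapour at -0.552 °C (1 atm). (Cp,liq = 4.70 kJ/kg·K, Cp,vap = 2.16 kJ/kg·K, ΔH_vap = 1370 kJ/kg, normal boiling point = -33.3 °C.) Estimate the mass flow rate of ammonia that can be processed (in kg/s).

Δh = 4.70×(-33.3−-44.1) + 1370 + 2.16×(-0.552−-33.3) = 1491.5 kJ/kg
Q = 11100 MJ/h = 3083.3 kJ/s = 3083.3 kJ/s
ṁ = Q/Δh = 3083.3 / 1491.5 = 2.0673 kg/s

ṁ = 2.07 kg/s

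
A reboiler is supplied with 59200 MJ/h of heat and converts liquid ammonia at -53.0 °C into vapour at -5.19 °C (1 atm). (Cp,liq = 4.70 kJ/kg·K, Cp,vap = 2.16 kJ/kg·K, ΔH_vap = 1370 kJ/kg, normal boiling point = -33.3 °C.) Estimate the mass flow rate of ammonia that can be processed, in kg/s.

Δh = 4.70×(-33.3−-53.0) + 1370 + 2.16×(-5.19−-33.3) = 1523.3 kJ/kg
Q = 59200 MJ/h = 16444 kJ/s = 16444 kJ/s
ṁ = Q/Δh = 16444 / 1523.3 = 10.795 kg/s

ṁ = 10.8 kg/s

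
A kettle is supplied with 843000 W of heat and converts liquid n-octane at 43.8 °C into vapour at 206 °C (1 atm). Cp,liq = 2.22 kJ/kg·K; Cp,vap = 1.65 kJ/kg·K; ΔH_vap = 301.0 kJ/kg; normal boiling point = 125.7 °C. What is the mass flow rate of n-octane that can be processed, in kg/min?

ṁ = 82.2 kg/min

Δh = 2.22×(125.7−43.8) + 301.0 + 1.65×(206−125.7) = 615.31 kJ/kg
Q = 843000 W = 843 kJ/s = 50580 kJ/min
ṁ = Q/Δh = 50580 / 615.31 = 82.202 kg/min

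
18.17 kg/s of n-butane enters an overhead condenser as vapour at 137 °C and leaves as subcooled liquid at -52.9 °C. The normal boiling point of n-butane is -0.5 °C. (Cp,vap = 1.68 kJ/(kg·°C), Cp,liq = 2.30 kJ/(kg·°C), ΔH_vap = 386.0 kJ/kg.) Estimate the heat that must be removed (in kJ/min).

Q_c = 804000 kJ/min

vapour 137→-0.5 °C: -231 kJ/kg
condensation at -0.5 °C: -386 kJ/kg
liquid -0.5→-52.9 °C: -120.52 kJ/kg
Δh = -231 + -386 + -120.52 = -737.52 kJ/kg
Q = ṁ·Δh = 18.17 kg/s × -737.52 kJ/kg = -13401 kJ/s
|Q| = 13401 kW = 804040 kJ/min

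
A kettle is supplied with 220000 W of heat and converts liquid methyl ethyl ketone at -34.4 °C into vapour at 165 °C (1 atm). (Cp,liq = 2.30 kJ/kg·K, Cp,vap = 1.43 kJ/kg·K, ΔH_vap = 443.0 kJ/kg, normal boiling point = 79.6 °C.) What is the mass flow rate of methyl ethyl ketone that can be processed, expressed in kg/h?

ṁ = 957 kg/h

Δh = 2.30×(79.6−-34.4) + 443.0 + 1.43×(165−79.6) = 827.32 kJ/kg
Q = 220000 W = 220 kJ/s = 792000 kJ/h
ṁ = Q/Δh = 792000 / 827.32 = 957.31 kg/h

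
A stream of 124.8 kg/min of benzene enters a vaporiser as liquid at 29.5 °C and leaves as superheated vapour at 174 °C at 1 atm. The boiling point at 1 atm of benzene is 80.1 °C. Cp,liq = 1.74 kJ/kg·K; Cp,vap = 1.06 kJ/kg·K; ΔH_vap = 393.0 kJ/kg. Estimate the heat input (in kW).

Q = 1210 kW

liquid 29.5→80.1 °C: 88.044 kJ/kg
vaporisation at 80.1 °C: 393 kJ/kg
vapour 80.1→174 °C: 99.534 kJ/kg
Δh = 88.044 + 393 + 99.534 = 580.58 kJ/kg
Q = ṁ·Δh = 124.8 kg/min × 580.58 kJ/kg = 72456 kJ/min
|Q| = 1207.6 kW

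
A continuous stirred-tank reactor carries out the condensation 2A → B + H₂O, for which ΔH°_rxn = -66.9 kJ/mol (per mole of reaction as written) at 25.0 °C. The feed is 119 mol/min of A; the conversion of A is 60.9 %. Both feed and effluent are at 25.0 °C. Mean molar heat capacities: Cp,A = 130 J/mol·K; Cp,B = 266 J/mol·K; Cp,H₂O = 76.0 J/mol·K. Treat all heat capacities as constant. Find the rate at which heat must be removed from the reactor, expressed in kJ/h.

Q_out = 145000 kJ/h

Extent of reaction ξ = 0.609 × 119 / 2 = 36.236 mol/min
Reaction term: ξ·ΔH°_rxn = 36.236 × -66.9 = -2424.2 kJ/min
Q = ΔH = -2424.2 kJ/min = -40.403 kW
Heat removed = 145450 kJ/h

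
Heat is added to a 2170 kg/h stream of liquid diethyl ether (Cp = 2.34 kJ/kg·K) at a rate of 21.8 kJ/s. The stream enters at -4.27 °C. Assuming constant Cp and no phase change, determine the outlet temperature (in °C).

Q = 21.8 kJ/s = 78480 kJ/h
ΔT = Q/(ṁ·Cp) = 78480/(2170×2.34) = 15.456 K
T_out = -4.27 + 15.456 = 11.186 °C

T_out = 11.2 °C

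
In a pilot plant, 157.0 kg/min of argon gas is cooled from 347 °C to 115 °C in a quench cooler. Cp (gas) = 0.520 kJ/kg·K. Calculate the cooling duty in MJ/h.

Q_c = 1140 MJ/h

Q = ṁ·Cp·ΔT = 157.0 × 0.520 × (115 − 347) = -18940 kJ/min
Converting: 18940 / 60 s = 315.67 kW
Cooling duty = 1136.4 MJ/h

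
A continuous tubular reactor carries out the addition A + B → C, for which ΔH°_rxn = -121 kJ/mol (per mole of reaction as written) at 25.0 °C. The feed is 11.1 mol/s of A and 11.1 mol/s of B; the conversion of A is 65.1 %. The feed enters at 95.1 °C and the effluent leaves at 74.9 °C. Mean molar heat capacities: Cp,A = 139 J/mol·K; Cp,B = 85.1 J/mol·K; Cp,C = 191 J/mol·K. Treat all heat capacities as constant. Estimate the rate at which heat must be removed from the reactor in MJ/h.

Q_out = 3370 MJ/h

Extent of reaction ξ = 0.651 × 11.1 = 7.2261 mol/s
Reaction term: ξ·ΔH°_rxn = 7.2261 × -121 = -874.36 kJ/s
Sensible, feed 95.1→25 °C: -174.37 kJ/s
Outlet flows (mol/s): A 3.8739, B 3.8739, C 7.2261
Sensible, products 25→74.9 °C: 112.19 kJ/s
Q = ΔH = -936.54 kJ/s = -936.54 kW
Heat removed = 3371.5 MJ/h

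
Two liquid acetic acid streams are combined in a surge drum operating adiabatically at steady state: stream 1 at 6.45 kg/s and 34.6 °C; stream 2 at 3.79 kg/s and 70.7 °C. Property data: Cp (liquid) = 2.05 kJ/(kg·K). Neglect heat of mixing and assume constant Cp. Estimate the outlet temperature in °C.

Energy balance with Q = 0: Σ ṁᵢCp,ᵢ(T_out − Tᵢ) = 0
Σ ṁᵢCp,ᵢTᵢ = 6.45×2.05×34.6 + 3.79×2.05×70.7 = 1006.8
Σ ṁᵢCp,ᵢ = 6.45×2.05 + 3.79×2.05 = 20.992
T_out = 1006.8 / 20.992 = 47.961 °C

T_out = 48.0 °C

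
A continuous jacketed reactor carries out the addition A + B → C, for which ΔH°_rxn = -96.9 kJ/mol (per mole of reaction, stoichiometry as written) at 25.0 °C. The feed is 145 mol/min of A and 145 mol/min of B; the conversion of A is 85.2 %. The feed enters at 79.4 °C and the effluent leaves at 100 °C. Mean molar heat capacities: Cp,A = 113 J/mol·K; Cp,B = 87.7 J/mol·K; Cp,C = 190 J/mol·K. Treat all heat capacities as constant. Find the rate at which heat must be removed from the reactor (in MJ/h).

Q_out = 688 MJ/h

Extent of reaction ξ = 0.852 × 145 = 123.54 mol/min
Reaction term: ξ·ΔH°_rxn = 123.54 × -96.9 = -11971 kJ/min
Sensible, feed 79.4→25 °C: -1583.1 kJ/min
Outlet flows (mol/min): A 21.46, B 21.46, C 123.54
Sensible, products 25→100 °C: 2083.5 kJ/min
Q = ΔH = -11471 kJ/min = -191.18 kW
Heat removed = 688.24 MJ/h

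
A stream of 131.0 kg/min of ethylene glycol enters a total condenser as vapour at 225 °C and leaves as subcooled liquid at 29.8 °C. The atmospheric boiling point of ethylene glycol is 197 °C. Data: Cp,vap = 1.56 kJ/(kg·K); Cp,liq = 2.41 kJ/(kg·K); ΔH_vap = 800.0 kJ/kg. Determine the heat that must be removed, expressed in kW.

vapour 225→197 °C: -43.68 kJ/kg
condensation at 197 °C: -800 kJ/kg
liquid 197→29.8 °C: -402.95 kJ/kg
Δh = -43.68 + -800 + -402.95 = -1246.6 kJ/kg
Q = ṁ·Δh = 131.0 kg/min × -1246.6 kJ/kg = -163310 kJ/min
|Q| = 2721.8 kW

Q_c = 2720 kW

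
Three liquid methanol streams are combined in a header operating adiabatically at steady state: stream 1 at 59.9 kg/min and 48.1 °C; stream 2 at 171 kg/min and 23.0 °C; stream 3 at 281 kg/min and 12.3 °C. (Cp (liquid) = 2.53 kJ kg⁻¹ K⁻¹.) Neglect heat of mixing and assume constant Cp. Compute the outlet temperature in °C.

Adiabatic, steady state ⇒ Σ ṁᵢCp,ᵢ(T_out − Tᵢ) = 0
Σ ṁᵢCp,ᵢTᵢ = 59.9×2.53×48.1 + 171×2.53×23.0 + 281×2.53×12.3 = 25984
Σ ṁᵢCp,ᵢ = 59.9×2.53 + 171×2.53 + 281×2.53 = 1295.1
T_out = 25984 / 1295.1 = 20.063 °C

T_out = 20.1 °C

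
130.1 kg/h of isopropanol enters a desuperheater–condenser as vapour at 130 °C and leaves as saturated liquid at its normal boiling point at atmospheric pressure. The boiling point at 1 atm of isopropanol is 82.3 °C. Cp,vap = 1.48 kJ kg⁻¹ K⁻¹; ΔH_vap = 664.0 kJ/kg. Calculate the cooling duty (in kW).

vapour 130→82.3 °C: -70.596 kJ/kg
condensation at 82.3 °C: -664 kJ/kg
Δh = -70.596 + -664 = -734.6 kJ/kg
Q = ṁ·Δh = 130.1 kg/h × -734.6 kJ/kg = -95571 kJ/h
|Q| = 26.547 kW

Q_c = 26.5 kW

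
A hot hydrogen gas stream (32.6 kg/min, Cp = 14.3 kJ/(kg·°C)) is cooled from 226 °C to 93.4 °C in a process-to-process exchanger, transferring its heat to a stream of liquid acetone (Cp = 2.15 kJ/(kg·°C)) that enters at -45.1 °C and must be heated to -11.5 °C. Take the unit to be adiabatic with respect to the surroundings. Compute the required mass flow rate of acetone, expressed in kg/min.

Heat released by hot stream: Q = 32.6 × 14.3 × (226 − 93.4) = 61815 kJ/min
Energy balance on cold side (adiabatic exchanger): Q = ṁ_c·Cp_c·(T_c,out − T_c,in)
ṁ_c = 61815 / [2.15 × (-11.5 − -45.1)] = 855.7 kg/min

ṁ_c = 856 kg/min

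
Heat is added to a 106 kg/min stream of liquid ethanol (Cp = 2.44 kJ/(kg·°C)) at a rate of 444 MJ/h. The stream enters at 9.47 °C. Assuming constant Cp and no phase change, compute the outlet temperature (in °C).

T_out = 38.1 °C

Q = 444 MJ/h = 7400 kJ/min
ΔT = Q/(ṁ·Cp) = 7400/(106×2.44) = 28.611 K
T_out = 9.47 + 28.611 = 38.081 °C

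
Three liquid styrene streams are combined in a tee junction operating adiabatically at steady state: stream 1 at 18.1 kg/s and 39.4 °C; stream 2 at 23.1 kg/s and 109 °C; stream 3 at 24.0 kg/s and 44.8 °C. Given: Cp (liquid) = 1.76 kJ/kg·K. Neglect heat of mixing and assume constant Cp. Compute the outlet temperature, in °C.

T_out = 66.0 °C

Adiabatic, steady state ⇒ Σ ṁᵢCp,ᵢ(T_out − Tᵢ) = 0
T_out = Σ ṁᵢCp,ᵢTᵢ / Σ ṁᵢCp,ᵢ
      = 7579 / 114.75 = 66.047 °C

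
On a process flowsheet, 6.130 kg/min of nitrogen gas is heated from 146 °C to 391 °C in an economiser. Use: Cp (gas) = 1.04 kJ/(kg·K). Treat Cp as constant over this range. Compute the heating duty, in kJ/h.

Q = 93700 kJ/h

Q = ṁ·Cp·ΔT = 6.130 × 1.04 × (391 − 146) = 1561.9 kJ/min
Converting: 1561.9 / 60 s = 26.032 kW
Heating duty = 93715 kJ/h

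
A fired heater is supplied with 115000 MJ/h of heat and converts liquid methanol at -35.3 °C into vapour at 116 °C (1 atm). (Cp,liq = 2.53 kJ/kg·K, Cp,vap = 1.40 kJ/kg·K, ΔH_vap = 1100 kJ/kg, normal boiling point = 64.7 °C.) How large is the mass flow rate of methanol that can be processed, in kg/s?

Δh = 2.53×(64.7−-35.3) + 1100 + 1.40×(116−64.7) = 1424.8 kJ/kg
Q = 115000 MJ/h = 31944 kJ/s = 31944 kJ/s
ṁ = Q/Δh = 31944 / 1424.8 = 22.42 kg/s

ṁ = 22.4 kg/s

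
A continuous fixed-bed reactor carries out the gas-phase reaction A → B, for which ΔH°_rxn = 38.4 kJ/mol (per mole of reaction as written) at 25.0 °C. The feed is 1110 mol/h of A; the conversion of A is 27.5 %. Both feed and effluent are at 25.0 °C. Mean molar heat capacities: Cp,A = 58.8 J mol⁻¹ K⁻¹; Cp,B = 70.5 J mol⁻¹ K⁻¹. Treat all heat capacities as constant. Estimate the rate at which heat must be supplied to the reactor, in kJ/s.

Extent of reaction ξ = 0.275 × 1110 = 305.25 mol/h
Reaction term: ξ·ΔH°_rxn = 305.25 × 38.4 = 11722 kJ/h
Q = ΔH = 11722 kJ/h = 3.256 kW
Heat supplied = 3.256 kJ/s

Q_in = 3.26 kJ/s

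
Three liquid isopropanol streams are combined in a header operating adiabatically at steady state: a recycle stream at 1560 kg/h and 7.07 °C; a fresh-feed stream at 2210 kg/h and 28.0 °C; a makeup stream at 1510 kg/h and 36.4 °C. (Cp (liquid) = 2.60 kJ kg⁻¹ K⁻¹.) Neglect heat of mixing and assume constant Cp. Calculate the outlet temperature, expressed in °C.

T_out = 24.2 °C

No heat crosses the boundary, so H_out = H_in.
Σ ṁᵢCp,ᵢTᵢ = 1560×2.60×7.07 + 2210×2.60×28.0 + 1510×2.60×36.4 = 332470
Σ ṁᵢCp,ᵢ = 1560×2.60 + 2210×2.60 + 1510×2.60 = 13728
T_out = 332470 / 13728 = 24.218 °C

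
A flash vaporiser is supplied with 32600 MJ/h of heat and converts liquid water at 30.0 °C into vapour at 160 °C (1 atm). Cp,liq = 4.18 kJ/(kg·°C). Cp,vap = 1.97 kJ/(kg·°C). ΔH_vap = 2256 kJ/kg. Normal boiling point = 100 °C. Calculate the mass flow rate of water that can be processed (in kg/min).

ṁ = 204 kg/min

Δh = 4.18×(100−30.0) + 2256 + 1.97×(160−100) = 2666.8 kJ/kg
Q = 32600 MJ/h = 9055.6 kJ/s = 543330 kJ/min
ṁ = Q/Δh = 543330 / 2666.8 = 203.74 kg/min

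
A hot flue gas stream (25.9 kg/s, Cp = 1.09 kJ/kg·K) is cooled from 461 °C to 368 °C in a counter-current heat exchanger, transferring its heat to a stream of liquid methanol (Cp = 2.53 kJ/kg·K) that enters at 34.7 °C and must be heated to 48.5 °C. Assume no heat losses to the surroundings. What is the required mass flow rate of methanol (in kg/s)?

ṁ_c = 75.2 kg/s

Heat released by hot stream: Q = 25.9 × 1.09 × (461 − 368) = 2625.5 kJ/s
Energy balance on cold side (adiabatic exchanger): Q = ṁ_c·Cp_c·(T_c,out − T_c,in)
ṁ_c = 2625.5 / [2.53 × (48.5 − 34.7)] = 75.199 kg/s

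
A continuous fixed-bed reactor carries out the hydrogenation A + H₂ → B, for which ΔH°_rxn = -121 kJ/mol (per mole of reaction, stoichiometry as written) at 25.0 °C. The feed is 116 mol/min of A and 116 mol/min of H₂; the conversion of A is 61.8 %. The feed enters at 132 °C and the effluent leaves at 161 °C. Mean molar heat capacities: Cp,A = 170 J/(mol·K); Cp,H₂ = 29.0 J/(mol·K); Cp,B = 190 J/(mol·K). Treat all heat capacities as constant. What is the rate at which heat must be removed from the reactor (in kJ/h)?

Extent of reaction ξ = 0.618 × 116 = 71.688 mol/min
Reaction term: ξ·ΔH°_rxn = 71.688 × -121 = -8674.2 kJ/min
Sensible, feed 132→25 °C: -2470 kJ/min
Outlet flows (mol/min): A 44.312, H₂ 44.312, B 71.688
Sensible, products 25→161 °C: 3051.7 kJ/min
Q = ΔH = -8092.6 kJ/min = -134.88 kW
Heat removed = 485550 kJ/h

Q_out = 486000 kJ/h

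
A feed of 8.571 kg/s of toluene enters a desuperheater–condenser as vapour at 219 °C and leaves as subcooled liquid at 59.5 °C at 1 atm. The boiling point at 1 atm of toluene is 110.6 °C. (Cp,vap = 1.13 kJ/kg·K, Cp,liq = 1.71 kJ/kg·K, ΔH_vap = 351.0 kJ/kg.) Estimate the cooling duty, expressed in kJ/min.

vapour 219→110.6 °C: -122.49 kJ/kg
condensation at 110.6 °C: -351 kJ/kg
liquid 110.6→59.5 °C: -87.381 kJ/kg
Δh = -122.49 + -351 + -87.381 = -560.87 kJ/kg
Q = ṁ·Δh = 8.571 kg/s × -560.87 kJ/kg = -4807.2 kJ/s
|Q| = 4807.2 kW = 288430 kJ/min

Q_c = 288000 kJ/min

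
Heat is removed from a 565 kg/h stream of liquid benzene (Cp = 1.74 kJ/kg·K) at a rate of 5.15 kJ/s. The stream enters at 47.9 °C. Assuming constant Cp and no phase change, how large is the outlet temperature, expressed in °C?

T_out = 29.0 °C

Q = 5.15 kJ/s = 18540 kJ/h
ΔT = Q/(ṁ·Cp) = 18540/(565×1.74) = 18.859 K
T_out = 47.9 − 18.859 = 29.041 °C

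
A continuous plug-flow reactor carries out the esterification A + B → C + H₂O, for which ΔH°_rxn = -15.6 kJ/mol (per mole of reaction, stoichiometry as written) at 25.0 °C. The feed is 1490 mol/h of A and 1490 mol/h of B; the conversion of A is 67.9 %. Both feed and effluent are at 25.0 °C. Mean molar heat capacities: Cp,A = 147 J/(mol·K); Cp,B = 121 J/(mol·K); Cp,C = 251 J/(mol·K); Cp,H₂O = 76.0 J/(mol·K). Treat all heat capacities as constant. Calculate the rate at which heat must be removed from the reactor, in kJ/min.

Q_out = 263 kJ/min

Extent of reaction ξ = 0.679 × 1490 = 1011.7 mol/h
Reaction term: ξ·ΔH°_rxn = 1011.7 × -15.6 = -15783 kJ/h
Q = ΔH = -15783 kJ/h = -4.3841 kW
Heat removed = 263.04 kJ/min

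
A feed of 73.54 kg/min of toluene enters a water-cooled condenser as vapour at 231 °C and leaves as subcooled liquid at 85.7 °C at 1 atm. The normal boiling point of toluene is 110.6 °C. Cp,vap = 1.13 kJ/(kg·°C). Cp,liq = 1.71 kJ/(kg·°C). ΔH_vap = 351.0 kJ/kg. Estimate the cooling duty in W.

Q_c = 649000 W

vapour 231→110.6 °C: -136.05 kJ/kg
condensation at 110.6 °C: -351 kJ/kg
liquid 110.6→85.7 °C: -42.579 kJ/kg
Δh = -136.05 + -351 + -42.579 = -529.63 kJ/kg
Q = ṁ·Δh = 73.54 kg/min × -529.63 kJ/kg = -38949 kJ/min
|Q| = 649.15 kW = 649150 W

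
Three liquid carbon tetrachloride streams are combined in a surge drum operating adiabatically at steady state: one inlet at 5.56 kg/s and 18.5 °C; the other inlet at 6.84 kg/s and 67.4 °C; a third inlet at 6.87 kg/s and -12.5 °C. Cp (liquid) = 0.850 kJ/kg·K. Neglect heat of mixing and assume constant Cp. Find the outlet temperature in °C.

T_out = 24.8 °C

No heat crosses the boundary, so H_out = H_in.
T_out = Σ ṁᵢCp,ᵢTᵢ / Σ ṁᵢCp,ᵢ
      = 406.3 / 16.38 = 24.805 °C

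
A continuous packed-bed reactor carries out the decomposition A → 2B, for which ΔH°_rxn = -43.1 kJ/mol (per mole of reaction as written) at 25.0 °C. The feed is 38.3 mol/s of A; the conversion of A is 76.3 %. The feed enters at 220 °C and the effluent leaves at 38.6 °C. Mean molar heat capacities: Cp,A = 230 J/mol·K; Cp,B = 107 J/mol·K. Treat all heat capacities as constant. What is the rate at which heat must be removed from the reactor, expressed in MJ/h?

Q_out = 10300 MJ/h

Extent of reaction ξ = 0.763 × 38.3 = 29.223 mol/s
Reaction term: ξ·ΔH°_rxn = 29.223 × -43.1 = -1259.5 kJ/s
Sensible, feed 220→25 °C: -1717.8 kJ/s
Outlet flows (mol/s): A 9.0771, B 58.446
Sensible, products 25→38.6 °C: 113.44 kJ/s
Q = ΔH = -2863.8 kJ/s = -2863.8 kW
Heat removed = 10310 MJ/h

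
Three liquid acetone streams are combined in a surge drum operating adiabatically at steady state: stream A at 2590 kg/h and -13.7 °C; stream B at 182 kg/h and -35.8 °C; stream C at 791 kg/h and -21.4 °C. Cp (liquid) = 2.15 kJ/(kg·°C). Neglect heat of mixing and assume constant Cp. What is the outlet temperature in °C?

T_out = -16.5 °C

Energy balance with Q = 0: Σ ṁᵢCp,ᵢ(T_out − Tᵢ) = 0
Σ ṁᵢCp,ᵢTᵢ = 2590×2.15×-13.7 + 182×2.15×-35.8 + 791×2.15×-21.4 = -126690
Σ ṁᵢCp,ᵢ = 2590×2.15 + 182×2.15 + 791×2.15 = 7660.4
T_out = -126690 / 7660.4 = -16.538 °C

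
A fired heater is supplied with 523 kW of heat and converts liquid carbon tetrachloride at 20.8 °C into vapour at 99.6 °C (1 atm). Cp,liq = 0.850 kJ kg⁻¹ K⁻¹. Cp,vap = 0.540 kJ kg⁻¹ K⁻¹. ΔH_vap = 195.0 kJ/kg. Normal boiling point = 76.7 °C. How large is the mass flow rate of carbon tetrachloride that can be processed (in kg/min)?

ṁ = 123 kg/min

Δh = 0.850×(76.7−20.8) + 195.0 + 0.540×(99.6−76.7) = 254.88 kJ/kg
Q = 523 kW = 523 kJ/s = 31380 kJ/min
ṁ = Q/Δh = 31380 / 254.88 = 123.12 kg/min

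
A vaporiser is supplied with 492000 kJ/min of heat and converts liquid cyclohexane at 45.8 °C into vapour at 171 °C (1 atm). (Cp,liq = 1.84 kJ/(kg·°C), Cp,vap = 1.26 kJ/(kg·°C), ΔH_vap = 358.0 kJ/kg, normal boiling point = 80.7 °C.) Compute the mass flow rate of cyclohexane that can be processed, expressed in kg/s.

ṁ = 15.3 kg/s

Δh = 1.84×(80.7−45.8) + 358.0 + 1.26×(171−80.7) = 535.99 kJ/kg
Q = 492000 kJ/min = 8200 kJ/s = 8200 kJ/s
ṁ = Q/Δh = 8200 / 535.99 = 15.299 kg/s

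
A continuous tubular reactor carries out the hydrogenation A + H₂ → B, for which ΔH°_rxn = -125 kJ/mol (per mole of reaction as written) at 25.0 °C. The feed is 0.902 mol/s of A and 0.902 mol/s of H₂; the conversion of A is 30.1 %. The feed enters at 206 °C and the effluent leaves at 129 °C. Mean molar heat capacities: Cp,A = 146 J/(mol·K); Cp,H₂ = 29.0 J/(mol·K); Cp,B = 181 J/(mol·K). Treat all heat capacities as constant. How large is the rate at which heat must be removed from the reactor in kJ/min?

Extent of reaction ξ = 0.301 × 0.902 = 0.2715 mol/s
Reaction term: ξ·ΔH°_rxn = 0.2715 × -125 = -33.938 kJ/s
Sensible, feed 206→25 °C: -28.571 kJ/s
Outlet flows (mol/s): A 0.6305, H₂ 0.6305, B 0.2715
Sensible, products 25→129 °C: 16.586 kJ/s
Q = ΔH = -45.923 kJ/s = -45.923 kW
Heat removed = 2755.4 kJ/min

Q_out = 2760 kJ/min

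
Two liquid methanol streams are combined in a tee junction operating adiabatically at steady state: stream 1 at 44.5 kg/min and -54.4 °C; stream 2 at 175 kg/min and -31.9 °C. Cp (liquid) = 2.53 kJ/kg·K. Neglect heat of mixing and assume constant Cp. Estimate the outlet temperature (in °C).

T_out = -36.5 °C

No heat crosses the boundary, so H_out = H_in.
T_out = Σ ṁᵢCp,ᵢTᵢ / Σ ṁᵢCp,ᵢ
      = -20248 / 555.33 = -36.462 °C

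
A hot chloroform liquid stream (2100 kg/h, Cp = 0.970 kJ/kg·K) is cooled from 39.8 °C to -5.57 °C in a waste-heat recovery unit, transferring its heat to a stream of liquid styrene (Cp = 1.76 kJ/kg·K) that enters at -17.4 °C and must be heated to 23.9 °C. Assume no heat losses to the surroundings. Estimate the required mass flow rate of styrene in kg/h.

Heat released by hot stream: Q = 2100 × 0.970 × (39.8 − -5.57) = 92419 kJ/h
Energy balance on cold side (adiabatic exchanger): Q = ṁ_c·Cp_c·(T_c,out − T_c,in)
ṁ_c = 92419 / [1.76 × (23.9 − -17.4)] = 1271.4 kg/h

ṁ_c = 1270 kg/h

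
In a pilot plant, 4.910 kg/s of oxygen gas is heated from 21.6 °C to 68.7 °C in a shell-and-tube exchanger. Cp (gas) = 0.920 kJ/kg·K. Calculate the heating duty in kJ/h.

Q = ṁ·Cp·ΔT = 4.910 × 0.920 × (68.7 − 21.6) = 212.76 kJ/s
Heating duty = 765940 kJ/h

Q = 766000 kJ/h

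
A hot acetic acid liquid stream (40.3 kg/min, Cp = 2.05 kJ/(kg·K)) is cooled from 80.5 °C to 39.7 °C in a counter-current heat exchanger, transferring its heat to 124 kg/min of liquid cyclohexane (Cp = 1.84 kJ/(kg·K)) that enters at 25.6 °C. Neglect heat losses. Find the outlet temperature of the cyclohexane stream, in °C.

Heat released by hot stream: Q = 40.3 × 2.05 × (80.5 − 39.7) = 3370.7 kJ/min
Energy balance on cold side (adiabatic exchanger): Q = ṁ_c·Cp_c·(T_c,out − T_c,in)
T_c,out = 25.6 + 3370.7/(124 × 1.84) = 40.373 °C

T_c,out = 40.4 °C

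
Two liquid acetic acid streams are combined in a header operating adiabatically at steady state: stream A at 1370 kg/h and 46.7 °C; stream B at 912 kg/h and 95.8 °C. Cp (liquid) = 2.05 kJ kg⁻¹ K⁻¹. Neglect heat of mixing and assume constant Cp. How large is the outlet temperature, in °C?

T_out = 66.3 °C

Energy balance with Q = 0: Σ ṁᵢCp,ᵢ(T_out − Tᵢ) = 0
T_out = Σ ṁᵢCp,ᵢTᵢ / Σ ṁᵢCp,ᵢ
      = 310260 / 4678.1 = 66.323 °C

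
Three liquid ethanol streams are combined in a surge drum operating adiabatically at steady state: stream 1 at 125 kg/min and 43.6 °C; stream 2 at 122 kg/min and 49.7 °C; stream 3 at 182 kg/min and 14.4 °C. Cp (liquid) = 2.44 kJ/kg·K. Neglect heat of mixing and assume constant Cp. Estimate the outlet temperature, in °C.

T_out = 32.9 °C

Energy balance with Q = 0: Σ ṁᵢCp,ᵢ(T_out − Tᵢ) = 0
T_out = Σ ṁᵢCp,ᵢTᵢ / Σ ṁᵢCp,ᵢ
      = 34487 / 1046.8 = 32.947 °C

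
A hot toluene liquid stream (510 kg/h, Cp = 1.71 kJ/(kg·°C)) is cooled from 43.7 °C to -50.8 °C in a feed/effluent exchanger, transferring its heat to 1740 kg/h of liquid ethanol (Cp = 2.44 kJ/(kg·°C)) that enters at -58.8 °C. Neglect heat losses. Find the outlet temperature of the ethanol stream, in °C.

Heat released by hot stream: Q = 510 × 1.71 × (43.7 − -50.8) = 82413 kJ/h
Energy balance on cold side (adiabatic exchanger): Q = ṁ_c·Cp_c·(T_c,out − T_c,in)
T_c,out = -58.8 + 82413/(1740 × 2.44) = -39.389 °C

T_c,out = -39.4 °C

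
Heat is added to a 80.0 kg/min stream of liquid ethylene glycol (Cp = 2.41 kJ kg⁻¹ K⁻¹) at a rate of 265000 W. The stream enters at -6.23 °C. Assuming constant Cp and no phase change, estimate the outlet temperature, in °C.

Q = 265000 W = 15900 kJ/min
ΔT = Q/(ṁ·Cp) = 15900/(80.0×2.41) = 82.469 K
T_out = -6.23 + 82.469 = 76.239 °C

T_out = 76.2 °C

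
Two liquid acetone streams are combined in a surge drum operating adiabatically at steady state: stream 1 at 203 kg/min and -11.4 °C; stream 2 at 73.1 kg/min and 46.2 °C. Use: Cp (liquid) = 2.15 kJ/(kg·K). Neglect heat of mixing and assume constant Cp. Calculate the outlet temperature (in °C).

Adiabatic, steady state ⇒ Σ ṁᵢCp,ᵢ(T_out − Tᵢ) = 0
Σ ṁᵢCp,ᵢTᵢ = 203×2.15×-11.4 + 73.1×2.15×46.2 = 2285.5
Σ ṁᵢCp,ᵢ = 203×2.15 + 73.1×2.15 = 593.62
T_out = 2285.5 / 593.62 = 3.8501 °C

T_out = 3.85 °C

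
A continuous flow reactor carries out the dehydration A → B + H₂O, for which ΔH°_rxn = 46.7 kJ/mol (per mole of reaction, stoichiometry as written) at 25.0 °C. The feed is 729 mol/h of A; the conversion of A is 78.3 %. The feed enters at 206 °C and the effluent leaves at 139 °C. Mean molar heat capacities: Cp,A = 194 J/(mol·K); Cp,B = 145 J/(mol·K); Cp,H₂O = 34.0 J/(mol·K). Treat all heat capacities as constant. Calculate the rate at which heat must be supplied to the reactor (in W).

Extent of reaction ξ = 0.783 × 729 = 570.81 mol/h
Reaction term: ξ·ΔH°_rxn = 570.81 × 46.7 = 26657 kJ/h
Sensible, feed 206→25 °C: -25598 kJ/h
Outlet flows (mol/h): A 158.19, B 570.81, H₂O 570.81
Sensible, products 25→139 °C: 15146 kJ/h
Q = ΔH = 16205 kJ/h = 4.5014 kW
Heat supplied = 4501.4 W

Q_in = 4500 W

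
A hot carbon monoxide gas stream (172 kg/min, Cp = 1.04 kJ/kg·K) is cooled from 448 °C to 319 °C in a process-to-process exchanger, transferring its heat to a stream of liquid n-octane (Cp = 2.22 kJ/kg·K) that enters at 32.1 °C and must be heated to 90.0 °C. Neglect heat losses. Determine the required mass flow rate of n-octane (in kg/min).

ṁ_c = 180 kg/min

Heat released by hot stream: Q = 172 × 1.04 × (448 − 319) = 23076 kJ/min
Energy balance on cold side (adiabatic exchanger): Q = ṁ_c·Cp_c·(T_c,out − T_c,in)
ṁ_c = 23076 / [2.22 × (90.0 − 32.1)] = 179.52 kg/min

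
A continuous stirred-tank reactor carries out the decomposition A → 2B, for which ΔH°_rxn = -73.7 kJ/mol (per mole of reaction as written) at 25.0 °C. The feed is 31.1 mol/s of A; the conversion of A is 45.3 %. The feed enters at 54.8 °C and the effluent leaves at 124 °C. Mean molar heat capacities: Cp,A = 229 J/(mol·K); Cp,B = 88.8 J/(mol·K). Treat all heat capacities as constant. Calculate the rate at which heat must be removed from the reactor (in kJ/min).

Extent of reaction ξ = 0.453 × 31.1 = 14.088 mol/s
Reaction term: ξ·ΔH°_rxn = 14.088 × -73.7 = -1038.3 kJ/s
Sensible, feed 54.8→25 °C: -212.23 kJ/s
Outlet flows (mol/s): A 17.012, B 28.177
Sensible, products 25→124 °C: 633.38 kJ/s
Q = ΔH = -617.16 kJ/s = -617.16 kW
Heat removed = 37030 kJ/min

Q_out = 37000 kJ/min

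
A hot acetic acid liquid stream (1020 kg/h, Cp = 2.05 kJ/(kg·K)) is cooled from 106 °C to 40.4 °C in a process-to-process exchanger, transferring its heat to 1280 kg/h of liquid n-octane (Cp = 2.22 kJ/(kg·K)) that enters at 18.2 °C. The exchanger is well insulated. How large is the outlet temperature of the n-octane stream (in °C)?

T_c,out = 66.5 °C

Heat released by hot stream: Q = 1020 × 2.05 × (106 − 40.4) = 137170 kJ/h
Energy balance on cold side (adiabatic exchanger): Q = ṁ_c·Cp_c·(T_c,out − T_c,in)
T_c,out = 18.2 + 137170/(1280 × 2.22) = 66.472 °C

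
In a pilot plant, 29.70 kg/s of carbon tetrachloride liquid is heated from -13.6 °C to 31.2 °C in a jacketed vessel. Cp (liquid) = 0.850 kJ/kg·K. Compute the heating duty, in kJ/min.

Q = 67900 kJ/min

Q = ṁ·Cp·ΔT = 29.70 × 0.850 × (31.2 − -13.6) = 1131 kJ/s
Heating duty = 67859 kJ/min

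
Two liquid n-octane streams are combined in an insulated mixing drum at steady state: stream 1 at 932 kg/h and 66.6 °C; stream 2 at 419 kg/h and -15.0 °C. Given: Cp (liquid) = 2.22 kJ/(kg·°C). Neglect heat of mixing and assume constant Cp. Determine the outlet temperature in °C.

Energy balance with Q = 0: Σ ṁᵢCp,ᵢ(T_out − Tᵢ) = 0
Σ ṁᵢCp,ᵢTᵢ = 932×2.22×66.6 + 419×2.22×-15.0 = 123850
Σ ṁᵢCp,ᵢ = 932×2.22 + 419×2.22 = 2999.2
T_out = 123850 / 2999.2 = 41.293 °C

T_out = 41.3 °C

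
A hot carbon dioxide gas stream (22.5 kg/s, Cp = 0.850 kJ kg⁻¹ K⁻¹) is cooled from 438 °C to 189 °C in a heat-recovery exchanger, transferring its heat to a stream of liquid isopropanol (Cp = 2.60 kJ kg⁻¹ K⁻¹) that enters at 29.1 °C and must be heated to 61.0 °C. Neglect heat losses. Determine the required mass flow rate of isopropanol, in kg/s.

ṁ_c = 57.4 kg/s

Heat released by hot stream: Q = 22.5 × 0.850 × (438 − 189) = 4762.1 kJ/s
Energy balance on cold side (adiabatic exchanger): Q = ṁ_c·Cp_c·(T_c,out − T_c,in)
ṁ_c = 4762.1 / [2.60 × (61.0 − 29.1)] = 57.417 kg/s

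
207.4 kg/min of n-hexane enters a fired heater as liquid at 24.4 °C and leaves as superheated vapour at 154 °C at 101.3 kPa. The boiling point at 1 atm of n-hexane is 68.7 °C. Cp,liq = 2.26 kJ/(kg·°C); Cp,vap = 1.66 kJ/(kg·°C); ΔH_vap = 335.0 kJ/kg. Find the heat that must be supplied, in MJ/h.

Q = 7180 MJ/h

liquid 24.4→68.7 °C: 100.12 kJ/kg
vaporisation at 68.7 °C: 335 kJ/kg
vapour 68.7→154 °C: 141.6 kJ/kg
Δh = 100.12 + 335 + 141.6 = 576.72 kJ/kg
Q = ṁ·Δh = 207.4 kg/min × 576.72 kJ/kg = 119610 kJ/min
|Q| = 1993.5 kW = 7176.7 MJ/h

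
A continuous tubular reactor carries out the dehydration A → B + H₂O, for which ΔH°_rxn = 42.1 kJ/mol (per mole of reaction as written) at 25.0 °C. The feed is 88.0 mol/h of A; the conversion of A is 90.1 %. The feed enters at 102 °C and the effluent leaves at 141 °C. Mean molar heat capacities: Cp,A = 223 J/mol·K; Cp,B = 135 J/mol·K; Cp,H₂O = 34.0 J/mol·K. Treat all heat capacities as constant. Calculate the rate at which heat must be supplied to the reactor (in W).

Extent of reaction ξ = 0.901 × 88.0 = 79.288 mol/h
Reaction term: ξ·ΔH°_rxn = 79.288 × 42.1 = 3338 kJ/h
Sensible, feed 102→25 °C: -1511 kJ/h
Outlet flows (mol/h): A 8.712, B 79.288, H₂O 79.288
Sensible, products 25→141 °C: 1779.7 kJ/h
Q = ΔH = 3606.7 kJ/h = 1.0019 kW
Heat supplied = 1001.9 W

Q_in = 1000 W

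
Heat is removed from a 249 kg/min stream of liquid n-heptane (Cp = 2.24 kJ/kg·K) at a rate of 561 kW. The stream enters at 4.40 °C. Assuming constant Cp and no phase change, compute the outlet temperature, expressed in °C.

T_out = -55.9 °C

Q = 561 kW = 33660 kJ/min
ΔT = Q/(ṁ·Cp) = 33660/(249×2.24) = 60.349 K
T_out = 4.40 − 60.349 = -55.949 °C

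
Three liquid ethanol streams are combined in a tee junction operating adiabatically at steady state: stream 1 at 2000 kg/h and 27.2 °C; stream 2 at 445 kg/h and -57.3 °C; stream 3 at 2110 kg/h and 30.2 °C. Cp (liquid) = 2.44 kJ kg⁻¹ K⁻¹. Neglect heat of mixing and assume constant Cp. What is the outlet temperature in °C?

T_out = 20.3 °C

Adiabatic, steady state ⇒ Σ ṁᵢCp,ᵢ(T_out − Tᵢ) = 0
T_out = Σ ṁᵢCp,ᵢTᵢ / Σ ṁᵢCp,ᵢ
      = 226000 / 11114 = 20.334 °C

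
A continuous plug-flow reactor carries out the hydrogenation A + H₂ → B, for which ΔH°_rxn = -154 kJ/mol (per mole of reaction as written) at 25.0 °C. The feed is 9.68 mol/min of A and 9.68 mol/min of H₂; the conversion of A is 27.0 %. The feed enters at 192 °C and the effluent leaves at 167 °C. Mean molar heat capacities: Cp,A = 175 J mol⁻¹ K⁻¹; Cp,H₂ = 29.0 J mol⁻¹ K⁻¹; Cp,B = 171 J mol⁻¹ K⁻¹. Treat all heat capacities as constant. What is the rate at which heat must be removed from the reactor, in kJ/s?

Extent of reaction ξ = 0.270 × 9.68 = 2.6136 mol/min
Reaction term: ξ·ΔH°_rxn = 2.6136 × -154 = -402.49 kJ/min
Sensible, feed 192→25 °C: -329.78 kJ/min
Outlet flows (mol/min): A 7.0664, H₂ 7.0664, B 2.6136
Sensible, products 25→167 °C: 268.16 kJ/min
Q = ΔH = -464.11 kJ/min = -7.7352 kW
Heat removed = 7.7352 kJ/s

Q_out = 7.74 kJ/s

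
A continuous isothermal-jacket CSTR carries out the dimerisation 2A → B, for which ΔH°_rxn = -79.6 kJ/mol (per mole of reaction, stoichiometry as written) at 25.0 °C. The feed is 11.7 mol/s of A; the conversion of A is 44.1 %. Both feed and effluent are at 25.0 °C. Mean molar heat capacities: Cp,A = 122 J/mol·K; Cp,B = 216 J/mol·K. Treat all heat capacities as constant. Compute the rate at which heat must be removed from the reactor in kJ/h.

Q_out = 739000 kJ/h

Extent of reaction ξ = 0.441 × 11.7 / 2 = 2.5798 mol/s
Reaction term: ξ·ΔH°_rxn = 2.5798 × -79.6 = -205.36 kJ/s
Q = ΔH = -205.36 kJ/s = -205.36 kW
Heat removed = 739280 kJ/h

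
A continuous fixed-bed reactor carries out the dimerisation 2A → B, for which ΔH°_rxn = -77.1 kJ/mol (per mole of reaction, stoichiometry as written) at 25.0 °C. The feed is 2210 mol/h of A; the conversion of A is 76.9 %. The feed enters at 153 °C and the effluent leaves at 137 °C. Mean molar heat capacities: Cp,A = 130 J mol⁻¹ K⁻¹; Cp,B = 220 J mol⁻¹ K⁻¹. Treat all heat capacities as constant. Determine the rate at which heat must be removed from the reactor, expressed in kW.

Extent of reaction ξ = 0.769 × 2210 / 2 = 849.75 mol/h
Reaction term: ξ·ΔH°_rxn = 849.75 × -77.1 = -65515 kJ/h
Sensible, feed 153→25 °C: -36774 kJ/h
Outlet flows (mol/h): A 510.51, B 849.75
Sensible, products 25→137 °C: 28371 kJ/h
Q = ΔH = -73919 kJ/h = -20.533 kW
Heat removed = 20.533 kW

Q_out = 20.5 kW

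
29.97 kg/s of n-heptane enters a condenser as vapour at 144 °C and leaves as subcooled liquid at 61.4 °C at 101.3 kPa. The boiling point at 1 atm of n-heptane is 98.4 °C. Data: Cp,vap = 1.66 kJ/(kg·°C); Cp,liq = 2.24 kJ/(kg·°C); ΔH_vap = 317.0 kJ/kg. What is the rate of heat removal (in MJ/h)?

vapour 144→98.4 °C: -75.696 kJ/kg
condensation at 98.4 °C: -317 kJ/kg
liquid 98.4→61.4 °C: -82.88 kJ/kg
Δh = -75.696 + -317 + -82.88 = -475.58 kJ/kg
Q = ṁ·Δh = 29.97 kg/s × -475.58 kJ/kg = -14253 kJ/s
|Q| = 14253 kW = 51311 MJ/h

Q_c = 51300 MJ/h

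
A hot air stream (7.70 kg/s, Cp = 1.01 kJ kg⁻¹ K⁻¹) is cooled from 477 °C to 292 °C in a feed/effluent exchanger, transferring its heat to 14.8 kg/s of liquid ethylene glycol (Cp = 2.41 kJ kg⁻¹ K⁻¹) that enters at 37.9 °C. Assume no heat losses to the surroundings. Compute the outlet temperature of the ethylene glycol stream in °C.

T_c,out = 78.2 °C

Heat released by hot stream: Q = 7.70 × 1.01 × (477 − 292) = 1438.7 kJ/s
Energy balance on cold side (adiabatic exchanger): Q = ṁ_c·Cp_c·(T_c,out − T_c,in)
T_c,out = 37.9 + 1438.7/(14.8 × 2.41) = 78.237 °C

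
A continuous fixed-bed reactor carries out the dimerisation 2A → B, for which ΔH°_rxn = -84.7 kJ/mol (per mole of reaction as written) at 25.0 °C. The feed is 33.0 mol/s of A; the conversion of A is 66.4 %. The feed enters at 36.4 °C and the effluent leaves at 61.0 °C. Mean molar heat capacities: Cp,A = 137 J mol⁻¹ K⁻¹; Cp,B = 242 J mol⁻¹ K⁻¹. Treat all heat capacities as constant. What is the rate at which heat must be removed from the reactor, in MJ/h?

Q_out = 2990 MJ/h

Extent of reaction ξ = 0.664 × 33.0 / 2 = 10.956 mol/s
Reaction term: ξ·ΔH°_rxn = 10.956 × -84.7 = -927.97 kJ/s
Sensible, feed 36.4→25 °C: -51.539 kJ/s
Outlet flows (mol/s): A 11.088, B 10.956
Sensible, products 25→61.0 °C: 150.13 kJ/s
Q = ΔH = -829.38 kJ/s = -829.38 kW
Heat removed = 2985.8 MJ/h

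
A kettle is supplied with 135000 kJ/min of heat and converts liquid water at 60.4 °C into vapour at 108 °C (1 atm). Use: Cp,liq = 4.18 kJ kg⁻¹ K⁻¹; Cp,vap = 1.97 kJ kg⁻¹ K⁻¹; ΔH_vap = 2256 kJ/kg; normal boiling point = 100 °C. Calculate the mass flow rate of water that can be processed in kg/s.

Δh = 4.18×(100−60.4) + 2256 + 1.97×(108−100) = 2437.3 kJ/kg
Q = 135000 kJ/min = 2250 kJ/s = 2250 kJ/s
ṁ = Q/Δh = 2250 / 2437.3 = 0.92316 kg/s

ṁ = 0.923 kg/s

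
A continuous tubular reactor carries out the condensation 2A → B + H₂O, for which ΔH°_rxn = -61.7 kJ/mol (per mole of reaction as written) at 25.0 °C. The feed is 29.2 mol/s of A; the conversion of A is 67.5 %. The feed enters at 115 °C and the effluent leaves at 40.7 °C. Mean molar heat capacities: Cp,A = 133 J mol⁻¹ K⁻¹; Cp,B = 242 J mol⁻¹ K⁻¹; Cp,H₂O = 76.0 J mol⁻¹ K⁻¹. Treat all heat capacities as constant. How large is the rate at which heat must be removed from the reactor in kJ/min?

Extent of reaction ξ = 0.675 × 29.2 / 2 = 9.855 mol/s
Reaction term: ξ·ΔH°_rxn = 9.855 × -61.7 = -608.05 kJ/s
Sensible, feed 115→25 °C: -349.52 kJ/s
Outlet flows (mol/s): A 9.49, B 9.855, H₂O 9.855
Sensible, products 25→40.7 °C: 69.018 kJ/s
Q = ΔH = -888.56 kJ/s = -888.56 kW
Heat removed = 53314 kJ/min

Q_out = 53300 kJ/min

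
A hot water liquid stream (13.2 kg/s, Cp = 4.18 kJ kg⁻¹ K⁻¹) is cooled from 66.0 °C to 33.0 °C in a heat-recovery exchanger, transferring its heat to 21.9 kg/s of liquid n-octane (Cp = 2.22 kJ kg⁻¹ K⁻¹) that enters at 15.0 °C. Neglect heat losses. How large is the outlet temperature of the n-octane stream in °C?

T_c,out = 52.5 °C

Heat released by hot stream: Q = 13.2 × 4.18 × (66.0 − 33.0) = 1820.8 kJ/s
Energy balance on cold side (adiabatic exchanger): Q = ṁ_c·Cp_c·(T_c,out − T_c,in)
T_c,out = 15.0 + 1820.8/(21.9 × 2.22) = 52.451 °C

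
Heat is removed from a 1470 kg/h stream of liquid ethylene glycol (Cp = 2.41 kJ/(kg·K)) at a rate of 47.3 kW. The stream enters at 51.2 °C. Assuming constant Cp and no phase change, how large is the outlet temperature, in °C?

T_out = 3.13 °C

Q = 47.3 kW = 170280 kJ/h
ΔT = Q/(ṁ·Cp) = 170280/(1470×2.41) = 48.065 K
T_out = 51.2 − 48.065 = 3.135 °C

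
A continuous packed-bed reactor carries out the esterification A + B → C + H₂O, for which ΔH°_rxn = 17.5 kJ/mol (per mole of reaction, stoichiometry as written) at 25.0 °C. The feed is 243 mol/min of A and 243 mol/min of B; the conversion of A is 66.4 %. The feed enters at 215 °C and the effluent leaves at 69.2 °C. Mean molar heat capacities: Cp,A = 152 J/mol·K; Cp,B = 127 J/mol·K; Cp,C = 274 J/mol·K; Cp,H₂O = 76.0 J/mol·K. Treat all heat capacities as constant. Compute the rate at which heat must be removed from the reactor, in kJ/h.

Extent of reaction ξ = 0.664 × 243 = 161.35 mol/min
Reaction term: ξ·ΔH°_rxn = 161.35 × 17.5 = 2823.7 kJ/min
Sensible, feed 215→25 °C: -12881 kJ/min
Outlet flows (mol/min): A 81.648, B 81.648, C 161.35, H₂O 161.35
Sensible, products 25→69.2 °C: 3503 kJ/min
Q = ΔH = -6554.8 kJ/min = -109.25 kW
Heat removed = 393290 kJ/h

Q_out = 393000 kJ/h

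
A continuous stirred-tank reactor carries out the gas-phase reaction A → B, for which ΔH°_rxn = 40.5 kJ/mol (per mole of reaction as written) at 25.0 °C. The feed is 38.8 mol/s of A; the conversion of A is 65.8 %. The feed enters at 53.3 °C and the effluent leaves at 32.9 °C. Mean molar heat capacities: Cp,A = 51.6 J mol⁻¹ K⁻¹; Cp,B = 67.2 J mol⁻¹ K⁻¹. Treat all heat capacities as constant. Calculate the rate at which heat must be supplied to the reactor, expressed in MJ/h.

Extent of reaction ξ = 0.658 × 38.8 = 25.53 mol/s
Reaction term: ξ·ΔH°_rxn = 25.53 × 40.5 = 1034 kJ/s
Sensible, feed 53.3→25 °C: -56.659 kJ/s
Outlet flows (mol/s): A 13.27, B 25.53
Sensible, products 25→32.9 °C: 18.963 kJ/s
Q = ΔH = 996.29 kJ/s = 996.29 kW
Heat supplied = 3586.6 MJ/h

Q_in = 3590 MJ/h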